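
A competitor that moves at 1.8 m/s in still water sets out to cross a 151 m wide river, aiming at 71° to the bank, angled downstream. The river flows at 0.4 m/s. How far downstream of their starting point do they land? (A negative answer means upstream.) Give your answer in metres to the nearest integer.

Perpendicular speed = 1.702 m/s; crossing time = 151 / 1.702 = 88.723 s.
Net downstream speed = 0.986 m/s.
Drift = 0.986 × 88.723 = 87.483 m (downstream).

87 m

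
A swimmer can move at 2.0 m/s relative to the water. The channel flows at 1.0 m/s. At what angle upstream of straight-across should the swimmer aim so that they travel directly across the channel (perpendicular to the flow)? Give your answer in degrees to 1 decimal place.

30.0°

To cancel the current, the upstream component of the swimmer's velocity must equal the flow: 2.0 sin θ = 1.0.
sin θ = 1.0 / 2.0 = 0.5000.
θ = arcsin(0.5000) = 30.000°.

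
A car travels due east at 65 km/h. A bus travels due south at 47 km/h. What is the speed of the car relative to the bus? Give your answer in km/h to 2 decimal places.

Taking east as x and north as y: car velocity = (65.000, 0.000) km/h; bus velocity = (0.000, -47.000) km/h.
Velocity of car relative to bus = (65.000, 0.000) − (0.000, -47.000) = (65.000, 47.000) km/h.
Magnitude = |(65.000, 47.000)| = 80.212 km/h.

80.21 km/h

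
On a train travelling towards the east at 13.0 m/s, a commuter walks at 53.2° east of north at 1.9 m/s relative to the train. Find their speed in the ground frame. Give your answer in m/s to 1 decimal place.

Taking east as x and north as y: train velocity = (13.000, 0.000) m/s; commuter velocity relative to train = (1.521, 1.138) m/s.
Velocity relative to ground = (13.000, 0.000) + (1.521, 1.138) = (14.521, 1.138) m/s.
Speed = |(14.521, 1.138)| = 14.566 m/s.

14.6 m/s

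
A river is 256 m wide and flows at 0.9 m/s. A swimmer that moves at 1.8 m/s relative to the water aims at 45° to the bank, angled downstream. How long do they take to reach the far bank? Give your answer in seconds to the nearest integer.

The component of the swimmer's velocity perpendicular to the bank is 1.8 × sin 45° = 1.273 m/s.
Only the cross-stream component determines the crossing time; the current contributes nothing perpendicular to the bank.
Time = 256 / 1.273 = 201.133 s.

201 s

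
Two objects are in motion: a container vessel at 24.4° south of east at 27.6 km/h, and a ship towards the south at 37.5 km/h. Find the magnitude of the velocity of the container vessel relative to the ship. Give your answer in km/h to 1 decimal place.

36.2 km/h

Taking east as x and north as y: container vessel velocity = (25.135, -11.402) km/h; ship velocity = (0.000, -37.500) km/h.
Velocity of container vessel relative to ship = (25.135, -11.402) − (0.000, -37.500) = (25.135, 26.098) km/h.
Magnitude = |(25.135, 26.098)| = 36.234 km/h.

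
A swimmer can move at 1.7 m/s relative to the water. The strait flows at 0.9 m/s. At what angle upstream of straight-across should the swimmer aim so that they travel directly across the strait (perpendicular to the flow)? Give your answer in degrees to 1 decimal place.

To cancel the current, the upstream component of the swimmer's velocity must equal the flow: 1.7 sin θ = 0.9.
sin θ = 0.9 / 1.7 = 0.5294.
θ = arcsin(0.5294) = 31.966°.

32.0°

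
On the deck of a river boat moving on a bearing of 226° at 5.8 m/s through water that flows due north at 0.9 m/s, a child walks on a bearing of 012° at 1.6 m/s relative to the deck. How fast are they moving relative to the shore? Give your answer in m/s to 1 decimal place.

In east/north components (m/s): child relative to river boat = (0.333, 1.565); river boat relative to water = (-4.172, -4.029); water relative to ground = (0.000, 0.900).
Sum = (-3.840, -1.564) m/s.
Speed = |(-3.840, -1.564)| = 4.146 m/s.

4.1 m/s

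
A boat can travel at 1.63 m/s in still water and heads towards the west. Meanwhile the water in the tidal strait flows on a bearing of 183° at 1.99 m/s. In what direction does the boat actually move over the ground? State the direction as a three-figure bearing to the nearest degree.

221°

Taking east as x and north as y: velocity relative to the water = (-1.630, 0.000) m/s; the water relative to ground = (-0.104, -1.987) m/s.
Velocity relative to ground = (-1.630, 0.000) + (-0.104, -1.987) = (-1.734, -1.987) m/s.
Bearing = atan2(-1.73, -1.99) = 221.11° clockwise from north.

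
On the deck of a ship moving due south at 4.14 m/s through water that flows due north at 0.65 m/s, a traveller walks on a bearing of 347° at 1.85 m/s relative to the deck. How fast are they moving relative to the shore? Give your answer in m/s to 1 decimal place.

In east/north components (m/s): traveller relative to ship = (-0.416, 1.803); ship relative to water = (0.000, -4.140); water relative to ground = (0.000, 0.650).
Sum = (-0.416, -1.687) m/s.
Speed = |(-0.416, -1.687)| = 1.738 m/s.

1.7 m/s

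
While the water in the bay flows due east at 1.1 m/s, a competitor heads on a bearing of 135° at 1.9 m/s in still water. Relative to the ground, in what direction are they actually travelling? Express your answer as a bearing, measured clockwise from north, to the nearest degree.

119°

Taking east as x and north as y: velocity relative to the water = (1.344, -1.344) m/s; the water relative to ground = (1.100, 0.000) m/s.
Velocity relative to ground = (1.344, -1.344) + (1.100, 0.000) = (2.444, -1.344) m/s.
Bearing = atan2(2.44, -1.34) = 118.80° clockwise from north.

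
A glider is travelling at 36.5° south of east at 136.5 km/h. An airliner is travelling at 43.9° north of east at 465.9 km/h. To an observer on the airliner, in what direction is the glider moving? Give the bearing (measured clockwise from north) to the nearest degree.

209°

Taking east as x and north as y: glider velocity = (109.726, -81.193) km/h; airliner velocity = (335.705, 323.056) km/h.
Velocity of glider relative to airliner = (109.726, -81.193) − (335.705, 323.056) = (-225.978, -404.249) km/h.
Bearing = atan2(-225.98, -404.25) = 209.21° clockwise from north.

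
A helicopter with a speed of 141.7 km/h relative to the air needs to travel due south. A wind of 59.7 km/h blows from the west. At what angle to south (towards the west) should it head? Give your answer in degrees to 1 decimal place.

The wind pushes perpendicular to the desired track; the heading must have a component into the wind equal to 59.7 km/h: 141.7 sin θ = 59.7.
sin θ = 0.4213, so θ = 24.917°.

24.9°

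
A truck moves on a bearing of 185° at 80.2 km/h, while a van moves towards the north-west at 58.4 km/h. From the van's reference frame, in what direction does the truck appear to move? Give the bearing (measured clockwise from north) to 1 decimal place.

Taking east as x and north as y: truck velocity = (-6.990, -79.895) km/h; van velocity = (-41.295, 41.295) km/h.
Velocity of truck relative to van = (-6.990, -79.895) − (-41.295, 41.295) = (34.305, -121.190) km/h.
Bearing = atan2(34.31, -121.19) = 164.19° clockwise from north.

164.2°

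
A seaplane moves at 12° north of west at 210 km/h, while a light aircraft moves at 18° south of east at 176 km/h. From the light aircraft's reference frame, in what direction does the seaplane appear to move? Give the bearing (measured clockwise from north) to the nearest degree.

285°

Taking east as x and north as y: seaplane velocity = (-205.411, 43.661) km/h; light aircraft velocity = (167.386, -54.387) km/h.
Velocity of seaplane relative to light aircraft = (-205.411, 43.661) − (167.386, -54.387) = (-372.797, 98.048) km/h.
Bearing = atan2(-372.80, 98.05) = 284.74° clockwise from north.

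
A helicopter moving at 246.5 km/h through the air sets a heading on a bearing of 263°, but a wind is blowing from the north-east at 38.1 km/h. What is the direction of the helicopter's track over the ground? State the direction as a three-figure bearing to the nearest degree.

258°

Taking east as x and north as y: velocity relative to the air = (-244.663, -30.041) km/h; the air relative to ground = (-26.941, -26.941) km/h.
Velocity relative to ground = (-244.663, -30.041) + (-26.941, -26.941) = (-271.603, -56.982) km/h.
Bearing = atan2(-271.60, -56.98) = 258.15° clockwise from north.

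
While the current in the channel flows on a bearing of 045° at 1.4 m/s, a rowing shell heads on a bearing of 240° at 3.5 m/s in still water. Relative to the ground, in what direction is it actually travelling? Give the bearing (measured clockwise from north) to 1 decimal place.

249.6°

Taking east as x and north as y: velocity relative to the water = (-3.031, -1.750) m/s; the water relative to ground = (0.990, 0.990) m/s.
Velocity relative to ground = (-3.031, -1.750) + (0.990, 0.990) = (-2.041, -0.760) m/s.
Bearing = atan2(-2.04, -0.76) = 249.58° clockwise from north.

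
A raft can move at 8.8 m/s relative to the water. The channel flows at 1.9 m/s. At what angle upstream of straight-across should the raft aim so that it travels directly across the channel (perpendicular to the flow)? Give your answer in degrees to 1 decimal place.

To cancel the current, the upstream component of the raft's velocity must equal the flow: 8.8 sin θ = 1.9.
sin θ = 1.9 / 8.8 = 0.2159.
θ = arcsin(0.2159) = 12.469°.

12.5°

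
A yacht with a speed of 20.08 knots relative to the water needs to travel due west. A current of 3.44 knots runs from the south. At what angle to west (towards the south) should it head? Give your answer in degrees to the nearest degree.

10°

The current pushes perpendicular to the desired track; the heading must have a component into the current equal to 3.44 knots: 20.08 sin θ = 3.44.
sin θ = 0.1713, so θ = 9.864°.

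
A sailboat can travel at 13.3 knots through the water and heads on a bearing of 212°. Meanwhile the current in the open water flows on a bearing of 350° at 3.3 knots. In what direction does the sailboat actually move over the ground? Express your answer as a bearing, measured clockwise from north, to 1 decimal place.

223.5°

Taking east as x and north as y: velocity relative to the water = (-7.048, -11.279) knots; the water relative to ground = (-0.573, 3.250) knots.
Velocity relative to ground = (-7.048, -11.279) + (-0.573, 3.250) = (-7.621, -8.029) knots.
Bearing = atan2(-7.62, -8.03) = 223.51° clockwise from north.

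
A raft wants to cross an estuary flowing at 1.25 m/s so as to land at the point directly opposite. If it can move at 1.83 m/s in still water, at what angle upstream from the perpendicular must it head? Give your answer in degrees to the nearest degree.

To cancel the current, the upstream component of the raft's velocity must equal the flow: 1.83 sin θ = 1.25.
sin θ = 1.25 / 1.83 = 0.6831.
θ = arcsin(0.6831) = 43.083°.

43°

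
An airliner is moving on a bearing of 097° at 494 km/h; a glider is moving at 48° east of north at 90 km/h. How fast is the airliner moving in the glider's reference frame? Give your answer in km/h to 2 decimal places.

440.23 km/h

Taking east as x and north as y: airliner velocity = (490.318, -60.203) km/h; glider velocity = (66.883, 60.222) km/h.
Velocity of airliner relative to glider = (490.318, -60.203) − (66.883, 60.222) = (423.435, -120.425) km/h.
Magnitude = |(423.435, -120.425)| = 440.226 km/h.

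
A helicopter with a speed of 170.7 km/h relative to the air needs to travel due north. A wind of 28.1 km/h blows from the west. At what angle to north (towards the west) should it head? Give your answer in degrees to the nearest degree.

The wind pushes perpendicular to the desired track; the heading must have a component into the wind equal to 28.1 km/h: 170.7 sin θ = 28.1.
sin θ = 0.1646, so θ = 9.475°.

9°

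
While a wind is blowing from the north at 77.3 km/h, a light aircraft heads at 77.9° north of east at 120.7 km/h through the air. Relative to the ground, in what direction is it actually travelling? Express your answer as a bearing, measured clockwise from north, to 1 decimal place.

031.9°

Taking east as x and north as y: velocity relative to the air = (25.301, 118.018) km/h; the air relative to ground = (0.000, -77.300) km/h.
Velocity relative to ground = (25.301, 118.018) + (0.000, -77.300) = (25.301, 40.718) km/h.
Bearing = atan2(25.30, 40.72) = 31.86° clockwise from north.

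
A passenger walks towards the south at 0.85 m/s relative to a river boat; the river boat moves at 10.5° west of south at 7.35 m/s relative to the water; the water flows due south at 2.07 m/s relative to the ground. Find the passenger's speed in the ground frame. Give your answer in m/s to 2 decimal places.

In east/north components (m/s): passenger relative to river boat = (0.000, -0.850); river boat relative to water = (-1.339, -7.227); water relative to ground = (0.000, -2.070).
Sum = (-1.339, -10.147) m/s.
Speed = |(-1.339, -10.147)| = 10.235 m/s.

10.23 m/s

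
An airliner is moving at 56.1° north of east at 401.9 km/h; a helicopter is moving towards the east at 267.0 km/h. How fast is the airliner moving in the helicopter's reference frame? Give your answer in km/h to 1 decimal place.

336.3 km/h

Taking east as x and north as y: airliner velocity = (224.158, 333.582) km/h; helicopter velocity = (267.000, 0.000) km/h.
Velocity of airliner relative to helicopter = (224.158, 333.582) − (267.000, 0.000) = (-42.842, 333.582) km/h.
Magnitude = |(-42.842, 333.582)| = 336.322 km/h.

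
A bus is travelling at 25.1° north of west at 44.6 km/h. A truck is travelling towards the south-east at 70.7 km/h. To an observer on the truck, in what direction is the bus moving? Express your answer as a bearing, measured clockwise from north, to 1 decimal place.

Taking east as x and north as y: bus velocity = (-40.388, 18.919) km/h; truck velocity = (49.992, -49.992) km/h.
Velocity of bus relative to truck = (-40.388, 18.919) − (49.992, -49.992) = (-90.381, 68.912) km/h.
Bearing = atan2(-90.38, 68.91) = 307.32° clockwise from north.

307.3°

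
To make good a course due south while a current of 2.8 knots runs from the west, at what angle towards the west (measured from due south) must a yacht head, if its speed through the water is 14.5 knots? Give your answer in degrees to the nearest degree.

11°

The current pushes perpendicular to the desired track; the heading must have a component into the current equal to 2.8 knots: 14.5 sin θ = 2.8.
sin θ = 0.1931, so θ = 11.134°.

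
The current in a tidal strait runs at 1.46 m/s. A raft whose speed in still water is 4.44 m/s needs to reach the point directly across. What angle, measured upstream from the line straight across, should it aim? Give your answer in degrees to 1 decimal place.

To cancel the current, the upstream component of the raft's velocity must equal the flow: 4.44 sin θ = 1.46.
sin θ = 1.46 / 4.44 = 0.3288.
θ = arcsin(0.3288) = 19.198°.

19.2°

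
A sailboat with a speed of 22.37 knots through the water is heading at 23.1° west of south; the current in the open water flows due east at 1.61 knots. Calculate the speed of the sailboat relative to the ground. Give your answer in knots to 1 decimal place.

21.8 knots

Taking east as x and north as y: velocity relative to the water = (-8.777, -20.576) knots; the water relative to ground = (1.610, 0.000) knots.
Velocity relative to ground = (-8.777, -20.576) + (1.610, 0.000) = (-7.167, -20.576) knots.
Speed = |(-7.167, -20.576)| = 21.789 knots.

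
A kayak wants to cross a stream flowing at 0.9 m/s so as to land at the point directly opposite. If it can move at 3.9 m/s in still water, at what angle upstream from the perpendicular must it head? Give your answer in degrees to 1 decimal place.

13.3°

To cancel the current, the upstream component of the kayak's velocity must equal the flow: 3.9 sin θ = 0.9.
sin θ = 0.9 / 3.9 = 0.2308.
θ = arcsin(0.2308) = 13.342°.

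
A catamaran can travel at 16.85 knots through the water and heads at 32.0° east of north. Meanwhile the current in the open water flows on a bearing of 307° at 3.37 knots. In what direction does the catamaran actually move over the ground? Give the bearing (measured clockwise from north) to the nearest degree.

Taking east as x and north as y: velocity relative to the water = (8.929, 14.290) knots; the water relative to ground = (-2.691, 2.028) knots.
Velocity relative to ground = (8.929, 14.290) + (-2.691, 2.028) = (6.238, 16.318) knots.
Bearing = atan2(6.24, 16.32) = 20.92° clockwise from north.

021°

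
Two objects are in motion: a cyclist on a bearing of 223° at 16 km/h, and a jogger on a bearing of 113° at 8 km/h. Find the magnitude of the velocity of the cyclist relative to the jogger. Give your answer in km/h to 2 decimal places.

Taking east as x and north as y: cyclist velocity = (-10.912, -11.702) km/h; jogger velocity = (7.364, -3.126) km/h.
Velocity of cyclist relative to jogger = (-10.912, -11.702) − (7.364, -3.126) = (-18.276, -8.576) km/h.
Magnitude = |(-18.276, -8.576)| = 20.188 km/h.

20.19 km/h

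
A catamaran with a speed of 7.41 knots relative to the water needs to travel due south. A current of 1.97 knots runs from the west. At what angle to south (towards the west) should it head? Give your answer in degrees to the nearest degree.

The current pushes perpendicular to the desired track; the heading must have a component into the current equal to 1.97 knots: 7.41 sin θ = 1.97.
sin θ = 0.2659, so θ = 15.418°.

15°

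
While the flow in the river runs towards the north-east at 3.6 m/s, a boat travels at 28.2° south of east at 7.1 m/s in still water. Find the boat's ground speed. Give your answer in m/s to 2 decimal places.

Taking east as x and north as y: velocity relative to the water = (6.257, -3.355) m/s; the water relative to ground = (2.546, 2.546) m/s.
Velocity relative to ground = (6.257, -3.355) + (2.546, 2.546) = (8.803, -0.810) m/s.
Speed = |(8.803, -0.810)| = 8.840 m/s.

8.84 m/s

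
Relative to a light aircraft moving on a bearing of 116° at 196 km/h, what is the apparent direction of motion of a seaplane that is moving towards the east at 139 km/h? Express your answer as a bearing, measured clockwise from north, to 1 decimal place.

336.6°

Taking east as x and north as y: seaplane velocity = (139.000, 0.000) km/h; light aircraft velocity = (176.164, -85.921) km/h.
Velocity of seaplane relative to light aircraft = (139.000, 0.000) − (176.164, -85.921) = (-37.164, 85.921) km/h.
Bearing = atan2(-37.16, 85.92) = 336.61° clockwise from north.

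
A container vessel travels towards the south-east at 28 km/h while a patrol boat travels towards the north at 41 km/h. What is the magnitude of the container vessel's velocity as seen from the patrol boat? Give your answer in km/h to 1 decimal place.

Taking east as x and north as y: container vessel velocity = (19.799, -19.799) km/h; patrol boat velocity = (0.000, 41.000) km/h.
Velocity of container vessel relative to patrol boat = (19.799, -19.799) − (0.000, 41.000) = (19.799, -60.799) km/h.
Magnitude = |(19.799, -60.799)| = 63.942 km/h.

63.9 km/h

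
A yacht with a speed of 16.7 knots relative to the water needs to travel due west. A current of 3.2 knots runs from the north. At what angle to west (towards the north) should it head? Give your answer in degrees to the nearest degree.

11°

The current pushes perpendicular to the desired track; the heading must have a component into the current equal to 3.2 knots: 16.7 sin θ = 3.2.
sin θ = 0.1916, so θ = 11.047°.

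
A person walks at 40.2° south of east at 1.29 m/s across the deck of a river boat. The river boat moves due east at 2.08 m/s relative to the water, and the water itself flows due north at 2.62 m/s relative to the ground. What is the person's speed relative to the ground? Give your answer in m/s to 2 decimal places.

3.55 m/s

In east/north components (m/s): person relative to river boat = (0.985, -0.833); river boat relative to water = (2.080, 0.000); water relative to ground = (0.000, 2.620).
Sum = (3.065, 1.787) m/s.
Speed = |(3.065, 1.787)| = 3.548 m/s.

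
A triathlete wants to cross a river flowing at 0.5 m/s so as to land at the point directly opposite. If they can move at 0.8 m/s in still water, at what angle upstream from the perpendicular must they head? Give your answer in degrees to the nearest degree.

To cancel the current, the upstream component of the triathlete's velocity must equal the flow: 0.8 sin θ = 0.5.
sin θ = 0.5 / 0.8 = 0.6250.
θ = arcsin(0.6250) = 38.682°.

39°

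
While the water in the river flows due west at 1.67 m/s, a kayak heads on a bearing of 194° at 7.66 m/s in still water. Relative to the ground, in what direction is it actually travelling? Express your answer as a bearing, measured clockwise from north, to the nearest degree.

Taking east as x and north as y: velocity relative to the water = (-1.853, -7.432) m/s; the water relative to ground = (-1.670, 0.000) m/s.
Velocity relative to ground = (-1.853, -7.432) + (-1.670, 0.000) = (-3.523, -7.432) m/s.
Bearing = atan2(-3.52, -7.43) = 205.36° clockwise from north.

205°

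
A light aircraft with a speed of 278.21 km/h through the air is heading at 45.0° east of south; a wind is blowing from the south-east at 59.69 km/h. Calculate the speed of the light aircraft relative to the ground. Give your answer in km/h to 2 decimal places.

Taking east as x and north as y: velocity relative to the air = (196.724, -196.724) km/h; the air relative to ground = (-42.207, 42.207) km/h.
Velocity relative to ground = (196.724, -196.724) + (-42.207, 42.207) = (154.517, -154.517) km/h.
Speed = |(154.517, -154.517)| = 218.520 km/h.

218.52 km/h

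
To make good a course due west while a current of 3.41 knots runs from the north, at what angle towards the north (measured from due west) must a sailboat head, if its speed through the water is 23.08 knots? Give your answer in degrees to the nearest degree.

The current pushes perpendicular to the desired track; the heading must have a component into the current equal to 3.41 knots: 23.08 sin θ = 3.41.
sin θ = 0.1477, so θ = 8.496°.

8°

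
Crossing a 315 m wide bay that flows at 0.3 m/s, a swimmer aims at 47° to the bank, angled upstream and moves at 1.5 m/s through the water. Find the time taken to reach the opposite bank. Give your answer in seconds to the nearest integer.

287 s

The component of the swimmer's velocity perpendicular to the bank is 1.5 × sin 47° = 1.097 m/s.
The current is parallel to the bank, so it does not affect the crossing time.
Time = 315 / 1.097 = 287.139 s.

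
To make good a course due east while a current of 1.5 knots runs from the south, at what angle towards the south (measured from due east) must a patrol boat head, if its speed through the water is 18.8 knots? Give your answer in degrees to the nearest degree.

5°

The current pushes perpendicular to the desired track; the heading must have a component into the current equal to 1.5 knots: 18.8 sin θ = 1.5.
sin θ = 0.0798, so θ = 4.576°.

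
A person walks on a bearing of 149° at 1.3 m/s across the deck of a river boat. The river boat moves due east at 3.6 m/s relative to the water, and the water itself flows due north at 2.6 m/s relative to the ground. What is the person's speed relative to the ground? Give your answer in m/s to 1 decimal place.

4.5 m/s

In east/north components (m/s): person relative to river boat = (0.670, -1.114); river boat relative to water = (3.600, 0.000); water relative to ground = (0.000, 2.600).
Sum = (4.270, 1.486) m/s.
Speed = |(4.270, 1.486)| = 4.521 m/s.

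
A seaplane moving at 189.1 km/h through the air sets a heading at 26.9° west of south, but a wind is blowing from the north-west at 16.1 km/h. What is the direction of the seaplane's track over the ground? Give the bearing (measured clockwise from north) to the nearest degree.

202°

Taking east as x and north as y: velocity relative to the air = (-85.555, -168.639) km/h; the air relative to ground = (11.384, -11.384) km/h.
Velocity relative to ground = (-85.555, -168.639) + (11.384, -11.384) = (-74.171, -180.023) km/h.
Bearing = atan2(-74.17, -180.02) = 202.39° clockwise from north.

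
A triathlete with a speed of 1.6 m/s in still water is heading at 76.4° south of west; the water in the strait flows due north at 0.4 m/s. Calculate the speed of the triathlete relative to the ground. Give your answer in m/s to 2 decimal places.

1.21 m/s

Taking east as x and north as y: velocity relative to the water = (-0.376, -1.555) m/s; the water relative to ground = (0.000, 0.400) m/s.
Velocity relative to ground = (-0.376, -1.555) + (0.000, 0.400) = (-0.376, -1.155) m/s.
Speed = |(-0.376, -1.155)| = 1.215 m/s.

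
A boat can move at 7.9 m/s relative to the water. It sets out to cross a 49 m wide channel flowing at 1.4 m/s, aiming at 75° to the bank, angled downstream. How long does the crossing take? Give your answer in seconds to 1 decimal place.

6.4 s

The component of the boat's velocity perpendicular to the bank is 7.9 × sin 75° = 7.631 m/s.
The flow acts along the bank and has no component across it.
Time = 49 / 7.631 = 6.421 s.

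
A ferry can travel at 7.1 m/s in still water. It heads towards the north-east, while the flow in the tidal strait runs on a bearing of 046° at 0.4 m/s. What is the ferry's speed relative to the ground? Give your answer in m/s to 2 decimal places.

Taking east as x and north as y: velocity relative to the water = (5.020, 5.020) m/s; the water relative to ground = (0.288, 0.278) m/s.
Velocity relative to ground = (5.020, 5.020) + (0.288, 0.278) = (5.308, 5.298) m/s.
Speed = |(5.308, 5.298)| = 7.500 m/s.

7.50 m/s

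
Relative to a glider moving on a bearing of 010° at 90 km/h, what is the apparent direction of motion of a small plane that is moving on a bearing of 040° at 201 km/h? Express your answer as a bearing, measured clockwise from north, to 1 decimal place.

Taking east as x and north as y: small plane velocity = (129.200, 153.975) km/h; glider velocity = (15.628, 88.633) km/h.
Velocity of small plane relative to glider = (129.200, 153.975) − (15.628, 88.633) = (113.572, 65.342) km/h.
Bearing = atan2(113.57, 65.34) = 60.09° clockwise from north.

060.1°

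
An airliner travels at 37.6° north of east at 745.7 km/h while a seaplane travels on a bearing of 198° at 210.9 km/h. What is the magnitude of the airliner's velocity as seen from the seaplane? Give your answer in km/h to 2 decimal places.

927.40 km/h

Taking east as x and north as y: airliner velocity = (590.810, 454.985) km/h; seaplane velocity = (-65.172, -200.578) km/h.
Velocity of airliner relative to seaplane = (590.810, 454.985) − (-65.172, -200.578) = (655.982, 655.563) km/h.
Magnitude = |(655.982, 655.563)| = 927.403 km/h.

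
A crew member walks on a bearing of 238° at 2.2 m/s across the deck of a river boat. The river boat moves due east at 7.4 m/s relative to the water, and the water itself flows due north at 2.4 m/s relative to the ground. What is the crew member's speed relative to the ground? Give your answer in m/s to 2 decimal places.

In east/north components (m/s): crew member relative to river boat = (-1.866, -1.166); river boat relative to water = (7.400, 0.000); water relative to ground = (0.000, 2.400).
Sum = (5.534, 1.234) m/s.
Speed = |(5.534, 1.234)| = 5.670 m/s.

5.67 m/s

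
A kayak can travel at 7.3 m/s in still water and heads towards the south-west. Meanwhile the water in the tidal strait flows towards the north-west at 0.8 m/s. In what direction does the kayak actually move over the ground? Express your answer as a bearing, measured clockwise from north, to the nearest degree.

231°

Taking east as x and north as y: velocity relative to the water = (-5.162, -5.162) m/s; the water relative to ground = (-0.566, 0.566) m/s.
Velocity relative to ground = (-5.162, -5.162) + (-0.566, 0.566) = (-5.728, -4.596) m/s.
Bearing = atan2(-5.73, -4.60) = 231.25° clockwise from north.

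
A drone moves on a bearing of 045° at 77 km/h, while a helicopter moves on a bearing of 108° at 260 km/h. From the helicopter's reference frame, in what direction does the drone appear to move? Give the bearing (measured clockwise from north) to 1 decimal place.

305.0°

Taking east as x and north as y: drone velocity = (54.447, 54.447) km/h; helicopter velocity = (247.275, -80.344) km/h.
Velocity of drone relative to helicopter = (54.447, 54.447) − (247.275, -80.344) = (-192.827, 134.792) km/h.
Bearing = atan2(-192.83, 134.79) = 304.95° clockwise from north.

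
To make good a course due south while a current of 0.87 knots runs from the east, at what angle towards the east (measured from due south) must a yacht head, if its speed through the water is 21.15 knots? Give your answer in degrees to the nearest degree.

2°

The current pushes perpendicular to the desired track; the heading must have a component into the current equal to 0.87 knots: 21.15 sin θ = 0.87.
sin θ = 0.0411, so θ = 2.358°.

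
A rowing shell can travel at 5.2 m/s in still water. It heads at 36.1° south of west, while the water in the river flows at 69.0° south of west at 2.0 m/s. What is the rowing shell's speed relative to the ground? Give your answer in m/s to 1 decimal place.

7.0 m/s

Taking east as x and north as y: velocity relative to the water = (-4.202, -3.064) m/s; the water relative to ground = (-0.717, -1.867) m/s.
Velocity relative to ground = (-4.202, -3.064) + (-0.717, -1.867) = (-4.918, -4.931) m/s.
Speed = |(-4.918, -4.931)| = 6.964 m/s.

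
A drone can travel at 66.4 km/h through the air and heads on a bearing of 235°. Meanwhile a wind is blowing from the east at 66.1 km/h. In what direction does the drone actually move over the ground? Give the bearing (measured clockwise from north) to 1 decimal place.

Taking east as x and north as y: velocity relative to the air = (-54.392, -38.085) km/h; the air relative to ground = (-66.100, 0.000) km/h.
Velocity relative to ground = (-54.392, -38.085) + (-66.100, 0.000) = (-120.492, -38.085) km/h.
Bearing = atan2(-120.49, -38.09) = 252.46° clockwise from north.

252.5°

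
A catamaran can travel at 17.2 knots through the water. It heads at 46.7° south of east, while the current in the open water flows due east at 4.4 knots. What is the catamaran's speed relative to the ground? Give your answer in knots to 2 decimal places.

20.47 knots

Taking east as x and north as y: velocity relative to the water = (11.796, -12.518) knots; the water relative to ground = (4.400, 0.000) knots.
Velocity relative to ground = (11.796, -12.518) + (4.400, 0.000) = (16.196, -12.518) knots.
Speed = |(16.196, -12.518)| = 20.470 knots.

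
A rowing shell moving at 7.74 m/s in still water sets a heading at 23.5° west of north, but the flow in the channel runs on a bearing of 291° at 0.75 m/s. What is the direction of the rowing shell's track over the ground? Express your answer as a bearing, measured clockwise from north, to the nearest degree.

Taking east as x and north as y: velocity relative to the water = (-3.086, 7.098) m/s; the water relative to ground = (-0.700, 0.269) m/s.
Velocity relative to ground = (-3.086, 7.098) + (-0.700, 0.269) = (-3.787, 7.367) m/s.
Bearing = atan2(-3.79, 7.37) = 332.80° clockwise from north.

333°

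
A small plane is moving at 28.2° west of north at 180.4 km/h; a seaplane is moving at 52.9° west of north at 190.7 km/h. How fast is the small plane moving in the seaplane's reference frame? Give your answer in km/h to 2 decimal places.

80.01 km/h

Taking east as x and north as y: small plane velocity = (-85.248, 158.987) km/h; seaplane velocity = (-152.099, 115.032) km/h.
Velocity of small plane relative to seaplane = (-85.248, 158.987) − (-152.099, 115.032) = (66.851, 43.955) km/h.
Magnitude = |(66.851, 43.955)| = 80.007 km/h.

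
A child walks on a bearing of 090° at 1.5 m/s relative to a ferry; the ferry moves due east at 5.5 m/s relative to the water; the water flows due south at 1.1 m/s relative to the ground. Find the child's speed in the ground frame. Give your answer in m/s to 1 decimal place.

7.1 m/s

In east/north components (m/s): child relative to ferry = (1.500, 0.000); ferry relative to water = (5.500, 0.000); water relative to ground = (0.000, -1.100).
Sum = (7.000, -1.100) m/s.
Speed = |(7.000, -1.100)| = 7.086 m/s.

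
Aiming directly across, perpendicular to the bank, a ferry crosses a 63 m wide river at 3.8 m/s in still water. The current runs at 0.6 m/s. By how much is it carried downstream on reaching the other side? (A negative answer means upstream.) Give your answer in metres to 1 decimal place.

Perpendicular speed = 3.800 m/s; crossing time = 63 / 3.800 = 16.579 s.
Net downstream speed = 0.600 m/s.
Drift = 0.600 × 16.579 = 9.947 m (downstream).

9.9 m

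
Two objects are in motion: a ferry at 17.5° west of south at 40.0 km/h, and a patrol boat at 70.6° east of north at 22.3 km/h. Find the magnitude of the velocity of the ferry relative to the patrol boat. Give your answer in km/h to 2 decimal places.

Taking east as x and north as y: ferry velocity = (-12.028, -38.149) km/h; patrol boat velocity = (21.034, 7.407) km/h.
Velocity of ferry relative to patrol boat = (-12.028, -38.149) − (21.034, 7.407) = (-33.062, -45.556) km/h.
Magnitude = |(-33.062, -45.556)| = 56.289 km/h.

56.29 km/h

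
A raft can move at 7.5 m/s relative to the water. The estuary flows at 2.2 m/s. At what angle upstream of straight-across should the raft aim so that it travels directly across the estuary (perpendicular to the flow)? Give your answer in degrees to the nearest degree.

To cancel the current, the upstream component of the raft's velocity must equal the flow: 7.5 sin θ = 2.2.
sin θ = 2.2 / 7.5 = 0.2933.
θ = arcsin(0.2933) = 17.058°.

17°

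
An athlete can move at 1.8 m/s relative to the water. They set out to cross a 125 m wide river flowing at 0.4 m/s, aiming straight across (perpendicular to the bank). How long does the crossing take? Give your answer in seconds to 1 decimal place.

The component of the athlete's velocity perpendicular to the bank is 1.8 m/s.
The flow acts along the bank and has no component across it.
Time = 125 / 1.800 = 69.444 s.

69.4 s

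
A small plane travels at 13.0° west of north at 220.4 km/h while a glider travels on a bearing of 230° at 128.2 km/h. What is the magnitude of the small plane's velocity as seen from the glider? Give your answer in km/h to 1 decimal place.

Taking east as x and north as y: small plane velocity = (-49.579, 214.751) km/h; glider velocity = (-98.207, -82.405) km/h.
Velocity of small plane relative to glider = (-49.579, 214.751) − (-98.207, -82.405) = (48.628, 297.157) km/h.
Magnitude = |(48.628, 297.157)| = 301.109 km/h.

301.1 km/h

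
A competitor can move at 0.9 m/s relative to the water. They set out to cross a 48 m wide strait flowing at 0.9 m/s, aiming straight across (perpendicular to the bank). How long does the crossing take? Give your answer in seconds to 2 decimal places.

The component of the competitor's velocity perpendicular to the bank is 0.9 m/s.
The flow acts along the bank and has no component across it.
Time = 48 / 0.900 = 53.333 s.

53.33 s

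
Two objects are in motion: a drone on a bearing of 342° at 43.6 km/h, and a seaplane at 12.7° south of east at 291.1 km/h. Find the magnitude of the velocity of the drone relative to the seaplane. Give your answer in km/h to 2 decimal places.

Taking east as x and north as y: drone velocity = (-13.473, 41.466) km/h; seaplane velocity = (283.978, -63.997) km/h.
Velocity of drone relative to seaplane = (-13.473, 41.466) − (283.978, -63.997) = (-297.451, 105.463) km/h.
Magnitude = |(-297.451, 105.463)| = 315.594 km/h.

315.59 km/h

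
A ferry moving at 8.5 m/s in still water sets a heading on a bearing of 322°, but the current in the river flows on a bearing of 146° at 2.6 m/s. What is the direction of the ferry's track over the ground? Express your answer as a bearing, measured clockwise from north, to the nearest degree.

Taking east as x and north as y: velocity relative to the water = (-5.233, 6.698) m/s; the water relative to ground = (1.454, -2.155) m/s.
Velocity relative to ground = (-5.233, 6.698) + (1.454, -2.155) = (-3.779, 4.543) m/s.
Bearing = atan2(-3.78, 4.54) = 320.24° clockwise from north.

320°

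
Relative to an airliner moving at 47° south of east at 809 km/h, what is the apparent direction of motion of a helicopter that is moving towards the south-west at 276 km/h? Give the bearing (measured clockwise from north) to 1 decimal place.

298.0°

Taking east as x and north as y: helicopter velocity = (-195.161, -195.161) km/h; airliner velocity = (551.737, -591.665) km/h.
Velocity of helicopter relative to airliner = (-195.161, -195.161) − (551.737, -591.665) = (-746.898, 396.504) km/h.
Bearing = atan2(-746.90, 396.50) = 297.96° clockwise from north.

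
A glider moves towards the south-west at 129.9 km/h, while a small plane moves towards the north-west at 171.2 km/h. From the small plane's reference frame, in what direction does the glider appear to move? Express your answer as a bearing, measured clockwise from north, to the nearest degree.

Taking east as x and north as y: glider velocity = (-91.853, -91.853) km/h; small plane velocity = (-121.057, 121.057) km/h.
Velocity of glider relative to small plane = (-91.853, -91.853) − (-121.057, 121.057) = (29.204, -212.910) km/h.
Bearing = atan2(29.20, -212.91) = 172.19° clockwise from north.

172°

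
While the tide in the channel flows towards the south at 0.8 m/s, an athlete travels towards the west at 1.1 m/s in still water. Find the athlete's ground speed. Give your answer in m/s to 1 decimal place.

Taking east as x and north as y: velocity relative to the water = (-1.100, 0.000) m/s; the water relative to ground = (0.000, -0.800) m/s.
Velocity relative to ground = (-1.100, 0.000) + (0.000, -0.800) = (-1.100, -0.800) m/s.
Speed = |(-1.100, -0.800)| = 1.360 m/s.

1.4 m/s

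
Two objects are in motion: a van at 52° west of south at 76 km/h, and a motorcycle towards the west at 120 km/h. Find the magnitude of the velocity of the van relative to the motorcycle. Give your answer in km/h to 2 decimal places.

76.18 km/h

Taking east as x and north as y: van velocity = (-59.889, -46.790) km/h; motorcycle velocity = (-120.000, 0.000) km/h.
Velocity of van relative to motorcycle = (-59.889, -46.790) − (-120.000, 0.000) = (60.111, -46.790) km/h.
Magnitude = |(60.111, -46.790)| = 76.175 km/h.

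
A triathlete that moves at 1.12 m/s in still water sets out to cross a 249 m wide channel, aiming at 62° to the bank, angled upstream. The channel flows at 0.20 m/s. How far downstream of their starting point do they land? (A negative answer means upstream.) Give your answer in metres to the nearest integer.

-82 m

Perpendicular speed = 0.989 m/s; crossing time = 249 / 0.989 = 251.795 s.
Net downstream speed = -0.326 m/s.
Drift = -0.326 × 251.795 = -82.037 m (upstream).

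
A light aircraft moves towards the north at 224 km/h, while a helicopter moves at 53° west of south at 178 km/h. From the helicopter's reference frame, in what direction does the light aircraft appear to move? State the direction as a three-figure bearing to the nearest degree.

Taking east as x and north as y: light aircraft velocity = (0.000, 224.000) km/h; helicopter velocity = (-142.157, -107.123) km/h.
Velocity of light aircraft relative to helicopter = (0.000, 224.000) − (-142.157, -107.123) = (142.157, 331.123) km/h.
Bearing = atan2(142.16, 331.12) = 23.23° clockwise from north.

023°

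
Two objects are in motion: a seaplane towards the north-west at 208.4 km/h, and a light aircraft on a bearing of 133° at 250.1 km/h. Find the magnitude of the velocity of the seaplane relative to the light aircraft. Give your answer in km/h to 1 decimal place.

458.4 km/h

Taking east as x and north as y: seaplane velocity = (-147.361, 147.361) km/h; light aircraft velocity = (182.912, -170.568) km/h.
Velocity of seaplane relative to light aircraft = (-147.361, 147.361) − (182.912, -170.568) = (-330.273, 317.929) km/h.
Magnitude = |(-330.273, 317.929)| = 458.431 km/h.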